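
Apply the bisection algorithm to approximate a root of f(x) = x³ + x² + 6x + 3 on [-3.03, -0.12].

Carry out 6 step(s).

f(x) = x³ + x² + 6x + 3
Initial interval: [-3.03, -0.12]

Iteration 1:
  c_1 = (-3.030000 + (-0.120000))/2 = -1.575000
  f(c_1) = f(-1.575000) = -7.876359
  f(a) × f(c) ≥ 0, new interval: [-1.575000, -0.120000]
Iteration 2:
  c_2 = (-1.575000 + (-0.120000))/2 = -0.847500
  f(c_2) = f(-0.847500) = -1.975466
  f(a) × f(c) ≥ 0, new interval: [-0.847500, -0.120000]
Iteration 3:
  c_3 = (-0.847500 + (-0.120000))/2 = -0.483750
  f(c_3) = f(-0.483750) = 0.218310
  f(a) × f(c) < 0, new interval: [-0.847500, -0.483750]
Iteration 4:
  c_4 = (-0.847500 + (-0.483750))/2 = -0.665625
  f(c_4) = f(-0.665625) = -0.845603
  f(a) × f(c) ≥ 0, new interval: [-0.665625, -0.483750]
Iteration 5:
  c_5 = (-0.665625 + (-0.483750))/2 = -0.574687
  f(c_5) = f(-0.574687) = -0.307659
  f(a) × f(c) ≥ 0, new interval: [-0.574687, -0.483750]
Iteration 6:
  c_6 = (-0.574687 + (-0.483750))/2 = -0.529219
  f(c_6) = f(-0.529219) = -0.043460
  f(a) × f(c) ≥ 0, new interval: [-0.529219, -0.483750]

After 6 iteration(s), the approximation is c_6 = -0.529219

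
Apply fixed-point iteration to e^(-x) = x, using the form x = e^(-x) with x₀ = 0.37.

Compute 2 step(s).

Equation: e^(-x) = x
Fixed-point form: x = e^(-x)
x₀ = 0.37

x_1 = g(0.370000) = 0.690734
x_2 = g(0.690734) = 0.501208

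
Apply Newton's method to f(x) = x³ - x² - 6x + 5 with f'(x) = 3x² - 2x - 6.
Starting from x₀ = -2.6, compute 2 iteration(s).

f(x) = x³ - x² - 6x + 5
f'(x) = 3x² - 2x - 6
x₀ = -2.6

Newton-Raphson formula: x_{n+1} = x_n - f(x_n)/f'(x_n)

Iteration 1:
  f(-2.600000) = -3.736000
  f'(-2.600000) = 19.480000
  x_1 = -2.600000 - (-3.736000)/19.480000 = -2.408214
Iteration 2:
  f(-2.408214) = -0.316628
  f'(-2.408214) = 16.214905
  x_2 = -2.408214 - (-0.316628)/16.214905 = -2.388687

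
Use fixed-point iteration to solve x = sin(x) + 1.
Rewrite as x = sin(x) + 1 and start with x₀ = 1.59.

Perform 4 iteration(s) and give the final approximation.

Equation: x = sin(x) + 1
Fixed-point form: x = sin(x) + 1
x₀ = 1.59

x_1 = g(1.590000) = 1.999816
x_2 = g(1.999816) = 1.909374
x_3 = g(1.909374) = 1.943228
x_4 = g(1.943228) = 1.931445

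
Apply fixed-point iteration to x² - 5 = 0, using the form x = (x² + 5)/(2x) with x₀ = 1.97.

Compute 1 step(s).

Equation: x² - 5 = 0
Fixed-point form: x = (x² + 5)/(2x)
x₀ = 1.97

x_1 = g(1.970000) = 2.254036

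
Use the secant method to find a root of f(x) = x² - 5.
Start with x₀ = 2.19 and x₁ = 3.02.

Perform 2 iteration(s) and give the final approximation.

f(x) = x² - 5
x₀ = 2.19, x₁ = 3.02

Secant formula: x_{n+1} = x_n - f(x_n)(x_n - x_{n-1})/(f(x_n) - f(x_{n-1}))

Iteration 1:
  f(2.190000) = -0.203900
  f(3.020000) = 4.120400
  x_2 = 3.020000 - 4.120400×(3.020000 - 2.190000)/(4.120400 - (-0.203900))
       = 2.229136
Iteration 2:
  f(3.020000) = 4.120400
  f(2.229136) = -0.030951
  x_3 = 2.229136 - (-0.030951)×(2.229136 - 3.020000)/(-0.030951 - 4.120400)
       = 2.235033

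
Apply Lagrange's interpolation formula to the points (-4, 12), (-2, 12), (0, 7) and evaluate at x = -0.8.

Lagrange interpolation formula:
P(x) = Σ yᵢ × Lᵢ(x)
where Lᵢ(x) = Π_{j≠i} (x - xⱼ)/(xᵢ - xⱼ)

L_0(-0.8) = (-0.8 - (-2))/(-4 - (-2)) × (-0.8 - 0)/(-4 - 0) = -0.120000
L_1(-0.8) = (-0.8 - (-4))/(-2 - (-4)) × (-0.8 - 0)/(-2 - 0) = 0.640000
L_2(-0.8) = (-0.8 - (-4))/(0 - (-4)) × (-0.8 - (-2))/(0 - (-2)) = 0.480000

P(-0.8) = 12×L_0(-0.8) + 12×L_1(-0.8) + 7×L_2(-0.8)
P(-0.8) = 9.600000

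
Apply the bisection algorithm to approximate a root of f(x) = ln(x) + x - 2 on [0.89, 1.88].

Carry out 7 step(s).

f(x) = ln(x) + x - 2
Initial interval: [0.89, 1.88]

Iteration 1:
  c_1 = (0.890000 + 1.880000)/2 = 1.385000
  f(c_1) = f(1.385000) = -0.289300
  f(a) × f(c) ≥ 0, new interval: [1.385000, 1.880000]
Iteration 2:
  c_2 = (1.385000 + 1.880000)/2 = 1.632500
  f(c_2) = f(1.632500) = 0.122613
  f(a) × f(c) < 0, new interval: [1.385000, 1.632500]
Iteration 3:
  c_3 = (1.385000 + 1.632500)/2 = 1.508750
  f(c_3) = f(1.508750) = -0.079969
  f(a) × f(c) ≥ 0, new interval: [1.508750, 1.632500]
Iteration 4:
  c_4 = (1.508750 + 1.632500)/2 = 1.570625
  f(c_4) = f(1.570625) = 0.022099
  f(a) × f(c) < 0, new interval: [1.508750, 1.570625]
Iteration 5:
  c_5 = (1.508750 + 1.570625)/2 = 1.539687
  f(c_5) = f(1.539687) = -0.028733
  f(a) × f(c) ≥ 0, new interval: [1.539687, 1.570625]
Iteration 6:
  c_6 = (1.539687 + 1.570625)/2 = 1.555156
  f(c_6) = f(1.555156) = -0.003268
  f(a) × f(c) ≥ 0, new interval: [1.555156, 1.570625]
Iteration 7:
  c_7 = (1.555156 + 1.570625)/2 = 1.562891
  f(c_7) = f(1.562891) = 0.009428
  f(a) × f(c) < 0, new interval: [1.555156, 1.562891]

After 7 iteration(s), the approximation is c_7 = 1.562891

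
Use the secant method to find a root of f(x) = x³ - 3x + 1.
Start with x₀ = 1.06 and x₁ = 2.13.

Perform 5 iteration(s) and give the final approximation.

f(x) = x³ - 3x + 1
x₀ = 1.06, x₁ = 2.13

Secant formula: x_{n+1} = x_n - f(x_n)(x_n - x_{n-1})/(f(x_n) - f(x_{n-1}))

Iteration 1:
  f(1.060000) = -0.988984
  f(2.130000) = 4.273597
  x_2 = 2.130000 - 4.273597×(2.130000 - 1.060000)/(4.273597 - (-0.988984))
       = 1.261082
Iteration 2:
  f(2.130000) = 4.273597
  f(1.261082) = -0.777711
  x_3 = 1.261082 - (-0.777711)×(1.261082 - 2.130000)/(-0.777711 - 4.273597)
       = 1.394863
Iteration 3:
  f(1.261082) = -0.777711
  f(1.394863) = -0.470684
  x_4 = 1.394863 - (-0.470684)×(1.394863 - 1.261082)/(-0.470684 - (-0.777711))
       = 1.599953
Iteration 4:
  f(1.394863) = -0.470684
  f(1.599953) = 0.295781
  x_5 = 1.599953 - 0.295781×(1.599953 - 1.394863)/(0.295781 - (-0.470684))
       = 1.520808
Iteration 5:
  f(1.599953) = 0.295781
  f(1.520808) = -0.045011
  x_6 = 1.520808 - (-0.045011)×(1.520808 - 1.599953)/(-0.045011 - 0.295781)
       = 1.531262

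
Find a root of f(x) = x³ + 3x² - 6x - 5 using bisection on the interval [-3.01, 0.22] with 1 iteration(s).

f(x) = x³ + 3x² - 6x - 5
Initial interval: [-3.01, 0.22]

Iteration 1:
  c_1 = (-3.010000 + 0.220000)/2 = -1.395000
  f(c_1) = f(-1.395000) = 6.493370
  f(a) × f(c) ≥ 0, new interval: [-1.395000, 0.220000]

After 1 iteration(s), the approximation is c_1 = -1.395000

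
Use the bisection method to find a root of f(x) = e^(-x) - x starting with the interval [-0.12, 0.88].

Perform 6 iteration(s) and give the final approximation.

f(x) = e^(-x) - x
Initial interval: [-0.12, 0.88]

Iteration 1:
  c_1 = (-0.120000 + 0.880000)/2 = 0.380000
  f(c_1) = f(0.380000) = 0.303861
  f(a) × f(c) ≥ 0, new interval: [0.380000, 0.880000]
Iteration 2:
  c_2 = (0.380000 + 0.880000)/2 = 0.630000
  f(c_2) = f(0.630000) = -0.097408
  f(a) × f(c) < 0, new interval: [0.380000, 0.630000]
Iteration 3:
  c_3 = (0.380000 + 0.630000)/2 = 0.505000
  f(c_3) = f(0.505000) = 0.098506
  f(a) × f(c) ≥ 0, new interval: [0.505000, 0.630000]
Iteration 4:
  c_4 = (0.505000 + 0.630000)/2 = 0.567500
  f(c_4) = f(0.567500) = -0.000559
  f(a) × f(c) < 0, new interval: [0.505000, 0.567500]
Iteration 5:
  c_5 = (0.505000 + 0.567500)/2 = 0.536250
  f(c_5) = f(0.536250) = 0.048688
  f(a) × f(c) ≥ 0, new interval: [0.536250, 0.567500]
Iteration 6:
  c_6 = (0.536250 + 0.567500)/2 = 0.551875
  f(c_6) = f(0.551875) = 0.023994
  f(a) × f(c) ≥ 0, new interval: [0.551875, 0.567500]

After 6 iteration(s), the approximation is c_6 = 0.551875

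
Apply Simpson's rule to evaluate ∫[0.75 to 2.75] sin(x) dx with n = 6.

f(x) = sin(x)
a = 0.75, b = 2.75, n = 6
h = (b - a)/n = 0.333333

Simpson's rule: (h/3)[f(x₀) + 4f(x₁) + 2f(x₂) + ... + f(xₙ)]

x_0 = 0.7500, f(x_0) = 0.681639, coefficient = 1
x_1 = 1.0833, f(x_1) = 0.883524, coefficient = 4
x_2 = 1.4167, f(x_2) = 0.988146, coefficient = 2
x_3 = 1.7500, f(x_3) = 0.983986, coefficient = 4
x_4 = 2.0833, f(x_4) = 0.871503, coefficient = 2
x_5 = 2.4167, f(x_5) = 0.663080, coefficient = 4
x_6 = 2.7500, f(x_6) = 0.381661, coefficient = 1

I ≈ (0.333333/3) × 14.904957 = 1.656106
Exact value: 1.655991
Error: 0.000115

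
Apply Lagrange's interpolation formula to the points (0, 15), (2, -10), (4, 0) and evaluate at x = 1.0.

Lagrange interpolation formula:
P(x) = Σ yᵢ × Lᵢ(x)
where Lᵢ(x) = Π_{j≠i} (x - xⱼ)/(xᵢ - xⱼ)

L_0(1.0) = (1.0 - 2)/(0 - 2) × (1.0 - 4)/(0 - 4) = 0.375000
L_1(1.0) = (1.0 - 0)/(2 - 0) × (1.0 - 4)/(2 - 4) = 0.750000
L_2(1.0) = (1.0 - 0)/(4 - 0) × (1.0 - 2)/(4 - 2) = -0.125000

P(1.0) = 15×L_0(1.0) + (-10)×L_1(1.0) + 0×L_2(1.0)
P(1.0) = -1.875000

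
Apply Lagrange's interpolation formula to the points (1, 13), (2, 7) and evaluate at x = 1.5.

Lagrange interpolation formula:
P(x) = Σ yᵢ × Lᵢ(x)
where Lᵢ(x) = Π_{j≠i} (x - xⱼ)/(xᵢ - xⱼ)

L_0(1.5) = (1.5 - 2)/(1 - 2) = 0.500000
L_1(1.5) = (1.5 - 1)/(2 - 1) = 0.500000

P(1.5) = 13×L_0(1.5) + 7×L_1(1.5)
P(1.5) = 10.000000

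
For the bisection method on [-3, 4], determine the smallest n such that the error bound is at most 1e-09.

We need (b-a)/2^n ≤ 1e-09
(4 - (-3))/2^n ≤ 1e-09
7/2^n ≤ 1e-09
2^n ≥ 7000000000
n ≥ log₂(7000000000) = 32.70
n ≥ 33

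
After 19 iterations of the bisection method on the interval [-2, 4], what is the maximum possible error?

Bisection error bound: |error| ≤ (b-a)/2^n
|error| ≤ (4 - (-2))/2^19 = 6/2^19
|error| ≤ 0.0000114441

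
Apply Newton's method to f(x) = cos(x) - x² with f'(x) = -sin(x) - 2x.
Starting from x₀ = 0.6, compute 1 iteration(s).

f(x) = cos(x) - x²
f'(x) = -sin(x) - 2x
x₀ = 0.6

Newton-Raphson formula: x_{n+1} = x_n - f(x_n)/f'(x_n)

Iteration 1:
  f(0.600000) = 0.465336
  f'(0.600000) = -1.764642
  x_1 = 0.600000 - 0.465336/(-1.764642) = 0.863700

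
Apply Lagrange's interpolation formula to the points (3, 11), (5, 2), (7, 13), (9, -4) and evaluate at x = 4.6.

Lagrange interpolation formula:
P(x) = Σ yᵢ × Lᵢ(x)
where Lᵢ(x) = Π_{j≠i} (x - xⱼ)/(xᵢ - xⱼ)

L_0(4.6) = (4.6 - 5)/(3 - 5) × (4.6 - 7)/(3 - 7) × (4.6 - 9)/(3 - 9) = 0.088000
L_1(4.6) = (4.6 - 3)/(5 - 3) × (4.6 - 7)/(5 - 7) × (4.6 - 9)/(5 - 9) = 1.056000
L_2(4.6) = (4.6 - 3)/(7 - 3) × (4.6 - 5)/(7 - 5) × (4.6 - 9)/(7 - 9) = -0.176000
L_3(4.6) = (4.6 - 3)/(9 - 3) × (4.6 - 5)/(9 - 5) × (4.6 - 7)/(9 - 7) = 0.032000

P(4.6) = 11×L_0(4.6) + 2×L_1(4.6) + 13×L_2(4.6) + (-4)×L_3(4.6)
P(4.6) = 0.664000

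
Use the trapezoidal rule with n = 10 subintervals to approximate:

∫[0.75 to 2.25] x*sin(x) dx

f(x) = x*sin(x)
a = 0.75, b = 2.25, n = 10
h = (b - a)/n = 0.150000

Trapezoidal rule: (h/2)[f(x₀) + 2f(x₁) + 2f(x₂) + ... + f(xₙ)]

x_0 = 0.7500, f(x_0) = 0.511229, coefficient = 1
x_1 = 0.9000, f(x_1) = 0.704994, coefficient = 2
x_2 = 1.0500, f(x_2) = 0.910794, coefficient = 2
x_3 = 1.2000, f(x_3) = 1.118447, coefficient = 2
x_4 = 1.3500, f(x_4) = 1.317227, coefficient = 2
x_5 = 1.5000, f(x_5) = 1.496242, coefficient = 2
x_6 = 1.6500, f(x_6) = 1.644827, coefficient = 2
x_7 = 1.8000, f(x_7) = 1.752926, coefficient = 2
x_8 = 1.9500, f(x_8) = 1.811471, coefficient = 2
x_9 = 2.1000, f(x_9) = 1.812740, coefficient = 2
x_10 = 2.2500, f(x_10) = 1.750665, coefficient = 1

I ≈ (0.150000/2) × 27.401231 = 2.055092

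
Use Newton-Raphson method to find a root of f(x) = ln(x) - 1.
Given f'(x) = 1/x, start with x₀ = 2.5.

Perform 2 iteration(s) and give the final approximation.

f(x) = ln(x) - 1
f'(x) = 1/x
x₀ = 2.5

Newton-Raphson formula: x_{n+1} = x_n - f(x_n)/f'(x_n)

Iteration 1:
  f(2.500000) = -0.083709
  f'(2.500000) = 0.400000
  x_1 = 2.500000 - (-0.083709)/0.400000 = 2.709273
Iteration 2:
  f(2.709273) = -0.003320
  f'(2.709273) = 0.369103
  x_2 = 2.709273 - (-0.003320)/0.369103 = 2.718267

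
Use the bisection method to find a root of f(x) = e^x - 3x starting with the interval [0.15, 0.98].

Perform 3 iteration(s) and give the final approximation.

f(x) = e^x - 3x
Initial interval: [0.15, 0.98]

Iteration 1:
  c_1 = (0.150000 + 0.980000)/2 = 0.565000
  f(c_1) = f(0.565000) = 0.064448
  f(a) × f(c) ≥ 0, new interval: [0.565000, 0.980000]
Iteration 2:
  c_2 = (0.565000 + 0.980000)/2 = 0.772500
  f(c_2) = f(0.772500) = -0.152328
  f(a) × f(c) < 0, new interval: [0.565000, 0.772500]
Iteration 3:
  c_3 = (0.565000 + 0.772500)/2 = 0.668750
  f(c_3) = f(0.668750) = -0.054454
  f(a) × f(c) < 0, new interval: [0.565000, 0.668750]

After 3 iteration(s), the approximation is c_3 = 0.668750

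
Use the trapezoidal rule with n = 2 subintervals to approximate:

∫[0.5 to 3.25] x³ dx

f(x) = x³
a = 0.5, b = 3.25, n = 2
h = (b - a)/n = 1.375000

Trapezoidal rule: (h/2)[f(x₀) + 2f(x₁) + 2f(x₂) + ... + f(xₙ)]

x_0 = 0.5000, f(x_0) = 0.125000, coefficient = 1
x_1 = 1.8750, f(x_1) = 6.591797, coefficient = 2
x_2 = 3.2500, f(x_2) = 34.328125, coefficient = 1

I ≈ (1.375000/2) × 47.636719 = 32.750244
Exact value: 27.875977
Error: 4.874268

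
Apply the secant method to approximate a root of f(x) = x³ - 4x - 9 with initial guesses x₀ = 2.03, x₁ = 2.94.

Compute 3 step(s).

f(x) = x³ - 4x - 9
x₀ = 2.03, x₁ = 2.94

Secant formula: x_{n+1} = x_n - f(x_n)(x_n - x_{n-1})/(f(x_n) - f(x_{n-1}))

Iteration 1:
  f(2.030000) = -8.754573
  f(2.940000) = 4.652184
  x_2 = 2.940000 - 4.652184×(2.940000 - 2.030000)/(4.652184 - (-8.754573))
       = 2.624227
Iteration 2:
  f(2.940000) = 4.652184
  f(2.624227) = -1.424987
  x_3 = 2.624227 - (-1.424987)×(2.624227 - 2.940000)/(-1.424987 - 4.652184)
       = 2.698270
Iteration 3:
  f(2.624227) = -1.424987
  f(2.698270) = -0.147885
  x_4 = 2.698270 - (-0.147885)×(2.698270 - 2.624227)/(-0.147885 - (-1.424987))
       = 2.706844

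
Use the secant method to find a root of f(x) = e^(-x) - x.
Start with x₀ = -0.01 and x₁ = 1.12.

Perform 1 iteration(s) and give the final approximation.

f(x) = e^(-x) - x
x₀ = -0.01, x₁ = 1.12

Secant formula: x_{n+1} = x_n - f(x_n)(x_n - x_{n-1})/(f(x_n) - f(x_{n-1}))

Iteration 1:
  f(-0.010000) = 1.020050
  f(1.120000) = -0.793720
  x_2 = 1.120000 - (-0.793720)×(1.120000 - (-0.010000))/(-0.793720 - 1.020050)
       = 0.625503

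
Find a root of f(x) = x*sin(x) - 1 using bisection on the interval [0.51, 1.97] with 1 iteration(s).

f(x) = x*sin(x) - 1
Initial interval: [0.51, 1.97]

Iteration 1:
  c_1 = (0.510000 + 1.970000)/2 = 1.240000
  f(c_1) = f(1.240000) = 0.172772
  f(a) × f(c) < 0, new interval: [0.510000, 1.240000]

After 1 iteration(s), the approximation is c_1 = 1.240000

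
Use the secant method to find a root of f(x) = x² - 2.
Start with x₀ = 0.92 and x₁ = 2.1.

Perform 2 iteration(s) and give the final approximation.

f(x) = x² - 2
x₀ = 0.92, x₁ = 2.1

Secant formula: x_{n+1} = x_n - f(x_n)(x_n - x_{n-1})/(f(x_n) - f(x_{n-1}))

Iteration 1:
  f(0.920000) = -1.153600
  f(2.100000) = 2.410000
  x_2 = 2.100000 - 2.410000×(2.100000 - 0.920000)/(2.410000 - (-1.153600))
       = 1.301987
Iteration 2:
  f(2.100000) = 2.410000
  f(1.301987) = -0.304830
  x_3 = 1.301987 - (-0.304830)×(1.301987 - 2.100000)/(-0.304830 - 2.410000)
       = 1.391590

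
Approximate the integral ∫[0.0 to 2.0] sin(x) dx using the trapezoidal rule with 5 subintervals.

f(x) = sin(x)
a = 0.0, b = 2.0, n = 5
h = (b - a)/n = 0.400000

Trapezoidal rule: (h/2)[f(x₀) + 2f(x₁) + 2f(x₂) + ... + f(xₙ)]

x_0 = 0.0000, f(x_0) = 0.000000, coefficient = 1
x_1 = 0.4000, f(x_1) = 0.389418, coefficient = 2
x_2 = 0.8000, f(x_2) = 0.717356, coefficient = 2
x_3 = 1.2000, f(x_3) = 0.932039, coefficient = 2
x_4 = 1.6000, f(x_4) = 0.999574, coefficient = 2
x_5 = 2.0000, f(x_5) = 0.909297, coefficient = 1

I ≈ (0.400000/2) × 6.986072 = 1.397214
Exact value: 1.416147
Error: 0.018933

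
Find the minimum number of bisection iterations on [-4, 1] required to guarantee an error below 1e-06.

We need (b-a)/2^n ≤ 1e-06
(1 - (-4))/2^n ≤ 1e-06
5/2^n ≤ 1e-06
2^n ≥ 5000000
n ≥ log₂(5000000) = 22.25
n ≥ 23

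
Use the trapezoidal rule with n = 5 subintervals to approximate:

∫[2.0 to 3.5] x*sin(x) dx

f(x) = x*sin(x)
a = 2.0, b = 3.5, n = 5
h = (b - a)/n = 0.300000

Trapezoidal rule: (h/2)[f(x₀) + 2f(x₁) + 2f(x₂) + ... + f(xₙ)]

x_0 = 2.0000, f(x_0) = 1.818595, coefficient = 1
x_1 = 2.3000, f(x_1) = 1.715122, coefficient = 2
x_2 = 2.6000, f(x_2) = 1.340304, coefficient = 2
x_3 = 2.9000, f(x_3) = 0.693823, coefficient = 2
x_4 = 3.2000, f(x_4) = -0.186797, coefficient = 2
x_5 = 3.5000, f(x_5) = -1.227741, coefficient = 1

I ≈ (0.300000/2) × 7.715756 = 1.157363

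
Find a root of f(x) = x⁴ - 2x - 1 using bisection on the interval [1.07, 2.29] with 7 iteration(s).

f(x) = x⁴ - 2x - 1
Initial interval: [1.07, 2.29]

Iteration 1:
  c_1 = (1.070000 + 2.290000)/2 = 1.680000
  f(c_1) = f(1.680000) = 3.605942
  f(a) × f(c) < 0, new interval: [1.070000, 1.680000]
Iteration 2:
  c_2 = (1.070000 + 1.680000)/2 = 1.375000
  f(c_2) = f(1.375000) = -0.175537
  f(a) × f(c) ≥ 0, new interval: [1.375000, 1.680000]
Iteration 3:
  c_3 = (1.375000 + 1.680000)/2 = 1.527500
  f(c_3) = f(1.527500) = 1.389085
  f(a) × f(c) < 0, new interval: [1.375000, 1.527500]
Iteration 4:
  c_4 = (1.375000 + 1.527500)/2 = 1.451250
  f(c_4) = f(1.451250) = 0.533269
  f(a) × f(c) < 0, new interval: [1.375000, 1.451250]
Iteration 5:
  c_5 = (1.375000 + 1.451250)/2 = 1.413125
  f(c_5) = f(1.413125) = 0.161449
  f(a) × f(c) < 0, new interval: [1.375000, 1.413125]
Iteration 6:
  c_6 = (1.375000 + 1.413125)/2 = 1.394062
  f(c_6) = f(1.394062) = -0.011282
  f(a) × f(c) ≥ 0, new interval: [1.394062, 1.413125]
Iteration 7:
  c_7 = (1.394062 + 1.413125)/2 = 1.403594
  f(c_7) = f(1.403594) = 0.074010
  f(a) × f(c) < 0, new interval: [1.394062, 1.403594]

After 7 iteration(s), the approximation is c_7 = 1.403594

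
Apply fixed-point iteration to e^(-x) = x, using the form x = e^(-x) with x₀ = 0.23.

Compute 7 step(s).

Equation: e^(-x) = x
Fixed-point form: x = e^(-x)
x₀ = 0.23

x_1 = g(0.230000) = 0.794534
x_2 = g(0.794534) = 0.451792
x_3 = g(0.451792) = 0.636487
x_4 = g(0.636487) = 0.529148
x_5 = g(0.529148) = 0.589107
x_6 = g(0.589107) = 0.554823
x_7 = g(0.554823) = 0.574174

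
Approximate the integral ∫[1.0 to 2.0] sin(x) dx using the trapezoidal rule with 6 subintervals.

f(x) = sin(x)
a = 1.0, b = 2.0, n = 6
h = (b - a)/n = 0.166667

Trapezoidal rule: (h/2)[f(x₀) + 2f(x₁) + 2f(x₂) + ... + f(xₙ)]

x_0 = 1.0000, f(x_0) = 0.841471, coefficient = 1
x_1 = 1.1667, f(x_1) = 0.919445, coefficient = 2
x_2 = 1.3333, f(x_2) = 0.971938, coefficient = 2
x_3 = 1.5000, f(x_3) = 0.997495, coefficient = 2
x_4 = 1.6667, f(x_4) = 0.995408, coefficient = 2
x_5 = 1.8333, f(x_5) = 0.965735, coefficient = 2
x_6 = 2.0000, f(x_6) = 0.909297, coefficient = 1

I ≈ (0.166667/2) × 11.450809 = 0.954234
Exact value: 0.956449
Error: 0.002215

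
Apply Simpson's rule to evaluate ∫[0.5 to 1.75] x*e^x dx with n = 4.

f(x) = x*e^x
a = 0.5, b = 1.75, n = 4
h = (b - a)/n = 0.312500

Simpson's rule: (h/3)[f(x₀) + 4f(x₁) + 2f(x₂) + ... + f(xₙ)]

x_0 = 0.5000, f(x_0) = 0.824361, coefficient = 1
x_1 = 0.8125, f(x_1) = 1.830997, coefficient = 4
x_2 = 1.1250, f(x_2) = 3.465244, coefficient = 2
x_3 = 1.4375, f(x_3) = 6.052101, coefficient = 4
x_4 = 1.7500, f(x_4) = 10.070555, coefficient = 1

I ≈ (0.312500/3) × 49.357796 = 5.141437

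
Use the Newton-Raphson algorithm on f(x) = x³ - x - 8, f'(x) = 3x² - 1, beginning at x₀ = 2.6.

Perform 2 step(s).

f(x) = x³ - x - 8
f'(x) = 3x² - 1
x₀ = 2.6

Newton-Raphson formula: x_{n+1} = x_n - f(x_n)/f'(x_n)

Iteration 1:
  f(2.600000) = 6.976000
  f'(2.600000) = 19.280000
  x_1 = 2.600000 - 6.976000/19.280000 = 2.238174
Iteration 2:
  f(2.238174) = 0.973790
  f'(2.238174) = 14.028272
  x_2 = 2.238174 - 0.973790/14.028272 = 2.168758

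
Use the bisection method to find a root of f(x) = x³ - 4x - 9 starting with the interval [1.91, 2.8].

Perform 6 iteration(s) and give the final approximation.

f(x) = x³ - 4x - 9
Initial interval: [1.91, 2.8]

Iteration 1:
  c_1 = (1.910000 + 2.800000)/2 = 2.355000
  f(c_1) = f(2.355000) = -5.359111
  f(a) × f(c) ≥ 0, new interval: [2.355000, 2.800000]
Iteration 2:
  c_2 = (2.355000 + 2.800000)/2 = 2.577500
  f(c_2) = f(2.577500) = -2.186363
  f(a) × f(c) ≥ 0, new interval: [2.577500, 2.800000]
Iteration 3:
  c_3 = (2.577500 + 2.800000)/2 = 2.688750
  f(c_3) = f(2.688750) = -0.317014
  f(a) × f(c) ≥ 0, new interval: [2.688750, 2.800000]
Iteration 4:
  c_4 = (2.688750 + 2.800000)/2 = 2.744375
  f(c_4) = f(2.744375) = 0.692019
  f(a) × f(c) < 0, new interval: [2.688750, 2.744375]
Iteration 5:
  c_5 = (2.688750 + 2.744375)/2 = 2.716562
  f(c_5) = f(2.716562) = 0.181198
  f(a) × f(c) < 0, new interval: [2.688750, 2.716562]
Iteration 6:
  c_6 = (2.688750 + 2.716562)/2 = 2.702656
  f(c_6) = f(2.702656) = -0.069476
  f(a) × f(c) ≥ 0, new interval: [2.702656, 2.716562]

After 6 iteration(s), the approximation is c_6 = 2.702656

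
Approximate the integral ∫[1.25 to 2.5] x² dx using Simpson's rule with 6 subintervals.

f(x) = x²
a = 1.25, b = 2.5, n = 6
h = (b - a)/n = 0.208333

Simpson's rule: (h/3)[f(x₀) + 4f(x₁) + 2f(x₂) + ... + f(xₙ)]

x_0 = 1.2500, f(x_0) = 1.562500, coefficient = 1
x_1 = 1.4583, f(x_1) = 2.126736, coefficient = 4
x_2 = 1.6667, f(x_2) = 2.777778, coefficient = 2
x_3 = 1.8750, f(x_3) = 3.515625, coefficient = 4
x_4 = 2.0833, f(x_4) = 4.340278, coefficient = 2
x_5 = 2.2917, f(x_5) = 5.251736, coefficient = 4
x_6 = 2.5000, f(x_6) = 6.250000, coefficient = 1

I ≈ (0.208333/3) × 65.625000 = 4.557292
Exact value: 4.557292
Error: 0.000000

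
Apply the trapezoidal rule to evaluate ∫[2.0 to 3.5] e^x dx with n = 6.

f(x) = e^x
a = 2.0, b = 3.5, n = 6
h = (b - a)/n = 0.250000

Trapezoidal rule: (h/2)[f(x₀) + 2f(x₁) + 2f(x₂) + ... + f(xₙ)]

x_0 = 2.0000, f(x_0) = 7.389056, coefficient = 1
x_1 = 2.2500, f(x_1) = 9.487736, coefficient = 2
x_2 = 2.5000, f(x_2) = 12.182494, coefficient = 2
x_3 = 2.7500, f(x_3) = 15.642632, coefficient = 2
x_4 = 3.0000, f(x_4) = 20.085537, coefficient = 2
x_5 = 3.2500, f(x_5) = 25.790340, coefficient = 2
x_6 = 3.5000, f(x_6) = 33.115452, coefficient = 1

I ≈ (0.250000/2) × 206.881985 = 25.860248
Exact value: 25.726396
Error: 0.133852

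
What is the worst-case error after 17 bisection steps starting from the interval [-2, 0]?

Bisection error bound: |error| ≤ (b-a)/2^n
|error| ≤ (0 - (-2))/2^17 = 2/2^17
|error| ≤ 0.0000152588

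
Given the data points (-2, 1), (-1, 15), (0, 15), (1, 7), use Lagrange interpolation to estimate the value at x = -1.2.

Lagrange interpolation formula:
P(x) = Σ yᵢ × Lᵢ(x)
where Lᵢ(x) = Π_{j≠i} (x - xⱼ)/(xᵢ - xⱼ)

L_0(-1.2) = (-1.2 - (-1))/(-2 - (-1)) × (-1.2 - 0)/(-2 - 0) × (-1.2 - 1)/(-2 - 1) = 0.088000
L_1(-1.2) = (-1.2 - (-2))/(-1 - (-2)) × (-1.2 - 0)/(-1 - 0) × (-1.2 - 1)/(-1 - 1) = 1.056000
L_2(-1.2) = (-1.2 - (-2))/(0 - (-2)) × (-1.2 - (-1))/(0 - (-1)) × (-1.2 - 1)/(0 - 1) = -0.176000
L_3(-1.2) = (-1.2 - (-2))/(1 - (-2)) × (-1.2 - (-1))/(1 - (-1)) × (-1.2 - 0)/(1 - 0) = 0.032000

P(-1.2) = 1×L_0(-1.2) + 15×L_1(-1.2) + 15×L_2(-1.2) + 7×L_3(-1.2)
P(-1.2) = 13.512000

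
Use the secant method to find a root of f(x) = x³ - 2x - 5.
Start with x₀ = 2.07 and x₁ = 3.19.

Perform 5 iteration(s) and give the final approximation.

f(x) = x³ - 2x - 5
x₀ = 2.07, x₁ = 3.19

Secant formula: x_{n+1} = x_n - f(x_n)(x_n - x_{n-1})/(f(x_n) - f(x_{n-1}))

Iteration 1:
  f(2.070000) = -0.270257
  f(3.190000) = 21.081759
  x_2 = 3.190000 - 21.081759×(3.190000 - 2.070000)/(21.081759 - (-0.270257))
       = 2.084176
Iteration 2:
  f(3.190000) = 21.081759
  f(2.084176) = -0.115129
  x_3 = 2.084176 - (-0.115129)×(2.084176 - 3.190000)/(-0.115129 - 21.081759)
       = 2.090182
Iteration 3:
  f(2.084176) = -0.115129
  f(2.090182) = -0.048647
  x_4 = 2.090182 - (-0.048647)×(2.090182 - 2.084176)/(-0.048647 - (-0.115129))
       = 2.094577
Iteration 4:
  f(2.090182) = -0.048647
  f(2.094577) = 0.000287
  x_5 = 2.094577 - 0.000287×(2.094577 - 2.090182)/(0.000287 - (-0.048647))
       = 2.094551
Iteration 5:
  f(2.094577) = 0.000287
  f(2.094551) = -0.000001
  x_6 = 2.094551 - (-0.000001)×(2.094551 - 2.094577)/(-0.000001 - 0.000287)
       = 2.094551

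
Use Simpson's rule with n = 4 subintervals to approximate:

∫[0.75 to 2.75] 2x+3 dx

f(x) = 2x+3
a = 0.75, b = 2.75, n = 4
h = (b - a)/n = 0.500000

Simpson's rule: (h/3)[f(x₀) + 4f(x₁) + 2f(x₂) + ... + f(xₙ)]

x_0 = 0.7500, f(x_0) = 4.500000, coefficient = 1
x_1 = 1.2500, f(x_1) = 5.500000, coefficient = 4
x_2 = 1.7500, f(x_2) = 6.500000, coefficient = 2
x_3 = 2.2500, f(x_3) = 7.500000, coefficient = 4
x_4 = 2.7500, f(x_4) = 8.500000, coefficient = 1

I ≈ (0.500000/3) × 78.000000 = 13.000000
Exact value: 13.000000
Error: 0.000000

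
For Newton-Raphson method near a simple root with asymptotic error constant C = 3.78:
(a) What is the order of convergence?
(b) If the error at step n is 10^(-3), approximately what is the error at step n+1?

(a) Newton-Raphson has quadratic (order 2) convergence near simple roots.
    This means |e_{n+1}| ≈ C|e_n|².

(b) With |e_n| = 10^(-3) and C = 3.78:
    |e_{n+1}| ≈ 3.78 × (10^(-3))² = 3.78 × 10^(-6)

(a) 2 (quadratic); (b) |e_{n+1}| ≈ 3.780e-06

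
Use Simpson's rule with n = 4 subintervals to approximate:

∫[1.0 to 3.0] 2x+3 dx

f(x) = 2x+3
a = 1.0, b = 3.0, n = 4
h = (b - a)/n = 0.500000

Simpson's rule: (h/3)[f(x₀) + 4f(x₁) + 2f(x₂) + ... + f(xₙ)]

x_0 = 1.0000, f(x_0) = 5.000000, coefficient = 1
x_1 = 1.5000, f(x_1) = 6.000000, coefficient = 4
x_2 = 2.0000, f(x_2) = 7.000000, coefficient = 2
x_3 = 2.5000, f(x_3) = 8.000000, coefficient = 4
x_4 = 3.0000, f(x_4) = 9.000000, coefficient = 1

I ≈ (0.500000/3) × 84.000000 = 14.000000
Exact value: 14.000000
Error: 0.000000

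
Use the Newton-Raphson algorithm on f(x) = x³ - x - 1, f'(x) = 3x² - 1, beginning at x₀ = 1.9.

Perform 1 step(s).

f(x) = x³ - x - 1
f'(x) = 3x² - 1
x₀ = 1.9

Newton-Raphson formula: x_{n+1} = x_n - f(x_n)/f'(x_n)

Iteration 1:
  f(1.900000) = 3.959000
  f'(1.900000) = 9.830000
  x_1 = 1.900000 - 3.959000/9.830000 = 1.497253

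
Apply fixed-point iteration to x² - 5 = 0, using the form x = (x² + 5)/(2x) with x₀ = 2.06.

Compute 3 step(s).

Equation: x² - 5 = 0
Fixed-point form: x = (x² + 5)/(2x)
x₀ = 2.06

x_1 = g(2.060000) = 2.243592
x_2 = g(2.243592) = 2.236081
x_3 = g(2.236081) = 2.236068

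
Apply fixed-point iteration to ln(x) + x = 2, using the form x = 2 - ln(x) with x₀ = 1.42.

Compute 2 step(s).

Equation: ln(x) + x = 2
Fixed-point form: x = 2 - ln(x)
x₀ = 1.42

x_1 = g(1.420000) = 1.649343
x_2 = g(1.649343) = 1.499623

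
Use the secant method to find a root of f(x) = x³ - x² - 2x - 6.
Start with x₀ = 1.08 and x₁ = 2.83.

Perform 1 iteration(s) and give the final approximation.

f(x) = x³ - x² - 2x - 6
x₀ = 1.08, x₁ = 2.83

Secant formula: x_{n+1} = x_n - f(x_n)(x_n - x_{n-1})/(f(x_n) - f(x_{n-1}))

Iteration 1:
  f(1.080000) = -8.066688
  f(2.830000) = 2.996287
  x_2 = 2.830000 - 2.996287×(2.830000 - 1.080000)/(2.996287 - (-8.066688))
       = 2.356031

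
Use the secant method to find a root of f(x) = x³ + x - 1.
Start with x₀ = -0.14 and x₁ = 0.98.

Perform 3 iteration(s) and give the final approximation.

f(x) = x³ + x - 1
x₀ = -0.14, x₁ = 0.98

Secant formula: x_{n+1} = x_n - f(x_n)(x_n - x_{n-1})/(f(x_n) - f(x_{n-1}))

Iteration 1:
  f(-0.140000) = -1.142744
  f(0.980000) = 0.921192
  x_2 = 0.980000 - 0.921192×(0.980000 - (-0.140000))/(0.921192 - (-1.142744))
       = 0.480113
Iteration 2:
  f(0.980000) = 0.921192
  f(0.480113) = -0.409217
  x_3 = 0.480113 - (-0.409217)×(0.480113 - 0.980000)/(-0.409217 - 0.921192)
       = 0.633872
Iteration 3:
  f(0.480113) = -0.409217
  f(0.633872) = -0.111443
  x_4 = 0.633872 - (-0.111443)×(0.633872 - 0.480113)/(-0.111443 - (-0.409217))
       = 0.691416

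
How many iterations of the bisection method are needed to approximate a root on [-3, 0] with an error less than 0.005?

We need (b-a)/2^n ≤ 0.005
(0 - (-3))/2^n ≤ 0.005
3/2^n ≤ 0.005
2^n ≥ 600
n ≥ log₂(600) = 9.23
n ≥ 10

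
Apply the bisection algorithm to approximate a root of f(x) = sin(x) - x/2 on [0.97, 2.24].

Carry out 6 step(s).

f(x) = sin(x) - x/2
Initial interval: [0.97, 2.24]

Iteration 1:
  c_1 = (0.970000 + 2.240000)/2 = 1.605000
  f(c_1) = f(1.605000) = 0.196915
  f(a) × f(c) ≥ 0, new interval: [1.605000, 2.240000]
Iteration 2:
  c_2 = (1.605000 + 2.240000)/2 = 1.922500
  f(c_2) = f(1.922500) = -0.022463
  f(a) × f(c) < 0, new interval: [1.605000, 1.922500]
Iteration 3:
  c_3 = (1.605000 + 1.922500)/2 = 1.763750
  f(c_3) = f(1.763750) = 0.099567
  f(a) × f(c) ≥ 0, new interval: [1.763750, 1.922500]
Iteration 4:
  c_4 = (1.763750 + 1.922500)/2 = 1.843125
  f(c_4) = f(1.843125) = 0.041585
  f(a) × f(c) ≥ 0, new interval: [1.843125, 1.922500]
Iteration 5:
  c_5 = (1.843125 + 1.922500)/2 = 1.882812
  f(c_5) = f(1.882812) = 0.010310
  f(a) × f(c) ≥ 0, new interval: [1.882812, 1.922500]
Iteration 6:
  c_6 = (1.882812 + 1.922500)/2 = 1.902656
  f(c_6) = f(1.902656) = -0.005890
  f(a) × f(c) < 0, new interval: [1.882812, 1.902656]

After 6 iteration(s), the approximation is c_6 = 1.902656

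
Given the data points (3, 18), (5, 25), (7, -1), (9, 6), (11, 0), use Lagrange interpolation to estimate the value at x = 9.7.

Lagrange interpolation formula:
P(x) = Σ yᵢ × Lᵢ(x)
where Lᵢ(x) = Π_{j≠i} (x - xⱼ)/(xᵢ - xⱼ)

L_0(9.7) = (9.7 - 5)/(3 - 5) × (9.7 - 7)/(3 - 7) × (9.7 - 9)/(3 - 9) × (9.7 - 11)/(3 - 11) = -0.030073
L_1(9.7) = (9.7 - 3)/(5 - 3) × (9.7 - 7)/(5 - 7) × (9.7 - 9)/(5 - 9) × (9.7 - 11)/(5 - 11) = 0.171478
L_2(9.7) = (9.7 - 3)/(7 - 3) × (9.7 - 5)/(7 - 5) × (9.7 - 9)/(7 - 9) × (9.7 - 11)/(7 - 11) = -0.447748
L_3(9.7) = (9.7 - 3)/(9 - 3) × (9.7 - 5)/(9 - 5) × (9.7 - 7)/(9 - 7) × (9.7 - 11)/(9 - 11) = 1.151353
L_4(9.7) = (9.7 - 3)/(11 - 3) × (9.7 - 5)/(11 - 5) × (9.7 - 7)/(11 - 7) × (9.7 - 9)/(11 - 9) = 0.154990

P(9.7) = 18×L_0(9.7) + 25×L_1(9.7) + (-1)×L_2(9.7) + 6×L_3(9.7) + 0×L_4(9.7)
P(9.7) = 11.101512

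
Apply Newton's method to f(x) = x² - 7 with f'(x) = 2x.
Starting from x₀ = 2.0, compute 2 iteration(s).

f(x) = x² - 7
f'(x) = 2x
x₀ = 2.0

Newton-Raphson formula: x_{n+1} = x_n - f(x_n)/f'(x_n)

Iteration 1:
  f(2.000000) = -3.000000
  f'(2.000000) = 4.000000
  x_1 = 2.000000 - (-3.000000)/4.000000 = 2.750000
Iteration 2:
  f(2.750000) = 0.562500
  f'(2.750000) = 5.500000
  x_2 = 2.750000 - 0.562500/5.500000 = 2.647727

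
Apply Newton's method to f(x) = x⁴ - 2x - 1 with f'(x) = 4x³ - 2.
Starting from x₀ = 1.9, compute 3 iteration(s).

f(x) = x⁴ - 2x - 1
f'(x) = 4x³ - 2
x₀ = 1.9

Newton-Raphson formula: x_{n+1} = x_n - f(x_n)/f'(x_n)

Iteration 1:
  f(1.900000) = 8.232100
  f'(1.900000) = 25.436000
  x_1 = 1.900000 - 8.232100/25.436000 = 1.576360
Iteration 2:
  f(1.576360) = 2.022066
  f'(1.576360) = 13.668465
  x_2 = 1.576360 - 2.022066/13.668465 = 1.428424
Iteration 3:
  f(1.428424) = 0.306361
  f'(1.428424) = 9.658190
  x_3 = 1.428424 - 0.306361/9.658190 = 1.396703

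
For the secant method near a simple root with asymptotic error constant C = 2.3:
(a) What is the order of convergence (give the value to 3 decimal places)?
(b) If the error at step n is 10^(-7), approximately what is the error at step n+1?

(a) Secant method has superlinear convergence with order φ = (1+√5)/2 ≈ 1.618.
    This means |e_{n+1}| ≈ C|e_n|^1.618.

(b) With |e_n| = 10^(-7) and C = 2.3:
    |e_{n+1}| ≈ 2.3 × (10^(-7))^1.618 = 2.3 × 10^(-11.33)

(a) ≈ 1.618 (golden ratio); (b) |e_{n+1}| ≈ 1.085e-11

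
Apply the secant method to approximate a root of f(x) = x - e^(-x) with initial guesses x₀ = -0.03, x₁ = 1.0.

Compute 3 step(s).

f(x) = x - e^(-x)
x₀ = -0.03, x₁ = 1.0

Secant formula: x_{n+1} = x_n - f(x_n)(x_n - x_{n-1})/(f(x_n) - f(x_{n-1}))

Iteration 1:
  f(-0.030000) = -1.060455
  f(1.000000) = 0.632121
  x_2 = 1.000000 - 0.632121×(1.000000 - (-0.030000))/(0.632121 - (-1.060455))
       = 0.615329
Iteration 2:
  f(1.000000) = 0.632121
  f(0.615329) = 0.074866
  x_3 = 0.615329 - 0.074866×(0.615329 - 1.000000)/(0.074866 - 0.632121)
       = 0.563649
Iteration 3:
  f(0.615329) = 0.074866
  f(0.563649) = -0.005479
  x_4 = 0.563649 - (-0.005479)×(0.563649 - 0.615329)/(-0.005479 - 0.074866)
       = 0.567174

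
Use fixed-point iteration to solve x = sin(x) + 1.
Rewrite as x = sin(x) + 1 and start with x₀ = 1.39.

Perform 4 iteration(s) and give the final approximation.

Equation: x = sin(x) + 1
Fixed-point form: x = sin(x) + 1
x₀ = 1.39

x_1 = g(1.390000) = 1.983701
x_2 = g(1.983701) = 1.915959
x_3 = g(1.915959) = 1.941020
x_4 = g(1.941020) = 1.932246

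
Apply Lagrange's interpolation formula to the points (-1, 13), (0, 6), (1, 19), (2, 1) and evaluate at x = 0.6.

Lagrange interpolation formula:
P(x) = Σ yᵢ × Lᵢ(x)
where Lᵢ(x) = Π_{j≠i} (x - xⱼ)/(xᵢ - xⱼ)

L_0(0.6) = (0.6 - 0)/(-1 - 0) × (0.6 - 1)/(-1 - 1) × (0.6 - 2)/(-1 - 2) = -0.056000
L_1(0.6) = (0.6 - (-1))/(0 - (-1)) × (0.6 - 1)/(0 - 1) × (0.6 - 2)/(0 - 2) = 0.448000
L_2(0.6) = (0.6 - (-1))/(1 - (-1)) × (0.6 - 0)/(1 - 0) × (0.6 - 2)/(1 - 2) = 0.672000
L_3(0.6) = (0.6 - (-1))/(2 - (-1)) × (0.6 - 0)/(2 - 0) × (0.6 - 1)/(2 - 1) = -0.064000

P(0.6) = 13×L_0(0.6) + 6×L_1(0.6) + 19×L_2(0.6) + 1×L_3(0.6)
P(0.6) = 14.664000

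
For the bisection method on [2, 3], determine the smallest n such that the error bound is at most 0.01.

We need (b-a)/2^n ≤ 0.01
(3 - 2)/2^n ≤ 0.01
1/2^n ≤ 0.01
2^n ≥ 100
n ≥ log₂(100) = 6.64
n ≥ 7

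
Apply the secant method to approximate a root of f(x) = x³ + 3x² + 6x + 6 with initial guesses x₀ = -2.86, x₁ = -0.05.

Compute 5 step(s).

f(x) = x³ + 3x² + 6x + 6
x₀ = -2.86, x₁ = -0.05

Secant formula: x_{n+1} = x_n - f(x_n)(x_n - x_{n-1})/(f(x_n) - f(x_{n-1}))

Iteration 1:
  f(-2.860000) = -10.014856
  f(-0.050000) = 5.707375
  x_2 = -0.050000 - 5.707375×(-0.050000 - (-2.860000))/(5.707375 - (-10.014856))
       = -1.070067
Iteration 2:
  f(-0.050000) = 5.707375
  f(-1.070067) = 1.789456
  x_3 = -1.070067 - 1.789456×(-1.070067 - (-0.050000))/(1.789456 - 5.707375)
       = -1.535968
Iteration 3:
  f(-1.070067) = 1.789456
  f(-1.535968) = 0.238132
  x_4 = -1.535968 - 0.238132×(-1.535968 - (-1.070067))/(0.238132 - 1.789456)
       = -1.607485
Iteration 4:
  f(-1.535968) = 0.238132
  f(-1.607485) = -0.046641
  x_5 = -1.607485 - (-0.046641)×(-1.607485 - (-1.535968))/(-0.046641 - 0.238132)
       = -1.595772
Iteration 5:
  f(-1.607485) = -0.046641
  f(-1.595772) = 0.001218
  x_6 = -1.595772 - 0.001218×(-1.595772 - (-1.607485))/(0.001218 - (-0.046641))
       = -1.596070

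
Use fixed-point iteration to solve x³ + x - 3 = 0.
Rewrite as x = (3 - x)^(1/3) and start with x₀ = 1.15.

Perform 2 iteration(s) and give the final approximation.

Equation: x³ + x - 3 = 0
Fixed-point form: x = (3 - x)^(1/3)
x₀ = 1.15

x_1 = g(1.150000) = 1.227601
x_2 = g(1.227601) = 1.210191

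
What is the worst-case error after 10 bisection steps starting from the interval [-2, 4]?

Bisection error bound: |error| ≤ (b-a)/2^n
|error| ≤ (4 - (-2))/2^10 = 6/2^10
|error| ≤ 0.0058593750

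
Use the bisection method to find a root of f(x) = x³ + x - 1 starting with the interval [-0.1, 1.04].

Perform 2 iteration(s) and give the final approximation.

f(x) = x³ + x - 1
Initial interval: [-0.1, 1.04]

Iteration 1:
  c_1 = (-0.100000 + 1.040000)/2 = 0.470000
  f(c_1) = f(0.470000) = -0.426177
  f(a) × f(c) ≥ 0, new interval: [0.470000, 1.040000]
Iteration 2:
  c_2 = (0.470000 + 1.040000)/2 = 0.755000
  f(c_2) = f(0.755000) = 0.185369
  f(a) × f(c) < 0, new interval: [0.470000, 0.755000]

After 2 iteration(s), the approximation is c_2 = 0.755000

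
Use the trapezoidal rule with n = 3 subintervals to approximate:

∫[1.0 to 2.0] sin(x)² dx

f(x) = sin(x)²
a = 1.0, b = 2.0, n = 3
h = (b - a)/n = 0.333333

Trapezoidal rule: (h/2)[f(x₀) + 2f(x₁) + 2f(x₂) + ... + f(xₙ)]

x_0 = 1.0000, f(x_0) = 0.708073, coefficient = 1
x_1 = 1.3333, f(x_1) = 0.944663, coefficient = 2
x_2 = 1.6667, f(x_2) = 0.990837, coefficient = 2
x_3 = 2.0000, f(x_3) = 0.826822, coefficient = 1

I ≈ (0.333333/2) × 5.405896 = 0.900983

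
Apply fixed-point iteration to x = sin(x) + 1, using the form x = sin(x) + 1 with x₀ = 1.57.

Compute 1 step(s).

Equation: x = sin(x) + 1
Fixed-point form: x = sin(x) + 1
x₀ = 1.57

x_1 = g(1.570000) = 2.000000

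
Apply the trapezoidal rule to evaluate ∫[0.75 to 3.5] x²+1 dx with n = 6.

f(x) = x²+1
a = 0.75, b = 3.5, n = 6
h = (b - a)/n = 0.458333

Trapezoidal rule: (h/2)[f(x₀) + 2f(x₁) + 2f(x₂) + ... + f(xₙ)]

x_0 = 0.7500, f(x_0) = 1.562500, coefficient = 1
x_1 = 1.2083, f(x_1) = 2.460069, coefficient = 2
x_2 = 1.6667, f(x_2) = 3.777778, coefficient = 2
x_3 = 2.1250, f(x_3) = 5.515625, coefficient = 2
x_4 = 2.5833, f(x_4) = 7.673611, coefficient = 2
x_5 = 3.0417, f(x_5) = 10.251736, coefficient = 2
x_6 = 3.5000, f(x_6) = 13.250000, coefficient = 1

I ≈ (0.458333/2) × 74.170139 = 16.997323
Exact value: 16.901042
Error: 0.096282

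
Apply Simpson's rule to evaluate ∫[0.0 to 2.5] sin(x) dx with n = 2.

f(x) = sin(x)
a = 0.0, b = 2.5, n = 2
h = (b - a)/n = 1.250000

Simpson's rule: (h/3)[f(x₀) + 4f(x₁) + 2f(x₂) + ... + f(xₙ)]

x_0 = 0.0000, f(x_0) = 0.000000, coefficient = 1
x_1 = 1.2500, f(x_1) = 0.948985, coefficient = 4
x_2 = 2.5000, f(x_2) = 0.598472, coefficient = 1

I ≈ (1.250000/3) × 4.394411 = 1.831004
Exact value: 1.801144
Error: 0.029861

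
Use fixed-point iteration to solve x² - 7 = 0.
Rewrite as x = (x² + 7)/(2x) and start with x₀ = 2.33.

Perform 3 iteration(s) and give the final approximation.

Equation: x² - 7 = 0
Fixed-point form: x = (x² + 7)/(2x)
x₀ = 2.33

x_1 = g(2.330000) = 2.667146
x_2 = g(2.667146) = 2.645837
x_3 = g(2.645837) = 2.645751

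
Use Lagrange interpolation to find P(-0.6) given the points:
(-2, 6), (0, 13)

Lagrange interpolation formula:
P(x) = Σ yᵢ × Lᵢ(x)
where Lᵢ(x) = Π_{j≠i} (x - xⱼ)/(xᵢ - xⱼ)

L_0(-0.6) = (-0.6 - 0)/(-2 - 0) = 0.300000
L_1(-0.6) = (-0.6 - (-2))/(0 - (-2)) = 0.700000

P(-0.6) = 6×L_0(-0.6) + 13×L_1(-0.6)
P(-0.6) = 10.900000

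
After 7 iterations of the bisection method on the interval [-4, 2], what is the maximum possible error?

Bisection error bound: |error| ≤ (b-a)/2^n
|error| ≤ (2 - (-4))/2^7 = 6/2^7
|error| ≤ 0.0468750000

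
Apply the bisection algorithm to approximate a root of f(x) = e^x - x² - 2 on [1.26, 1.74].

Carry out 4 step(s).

f(x) = e^x - x² - 2
Initial interval: [1.26, 1.74]

Iteration 1:
  c_1 = (1.260000 + 1.740000)/2 = 1.500000
  f(c_1) = f(1.500000) = 0.231689
  f(a) × f(c) < 0, new interval: [1.260000, 1.500000]
Iteration 2:
  c_2 = (1.260000 + 1.500000)/2 = 1.380000
  f(c_2) = f(1.380000) = 0.070502
  f(a) × f(c) < 0, new interval: [1.260000, 1.380000]
Iteration 3:
  c_3 = (1.260000 + 1.380000)/2 = 1.320000
  f(c_3) = f(1.320000) = 0.001021
  f(a) × f(c) < 0, new interval: [1.260000, 1.320000]
Iteration 4:
  c_4 = (1.260000 + 1.320000)/2 = 1.290000
  f(c_4) = f(1.290000) = -0.031313
  f(a) × f(c) ≥ 0, new interval: [1.290000, 1.320000]

After 4 iteration(s), the approximation is c_4 = 1.290000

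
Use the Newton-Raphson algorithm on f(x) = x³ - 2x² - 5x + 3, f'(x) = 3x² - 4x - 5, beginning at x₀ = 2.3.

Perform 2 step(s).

f(x) = x³ - 2x² - 5x + 3
f'(x) = 3x² - 4x - 5
x₀ = 2.3

Newton-Raphson formula: x_{n+1} = x_n - f(x_n)/f'(x_n)

Iteration 1:
  f(2.300000) = -6.913000
  f'(2.300000) = 1.670000
  x_1 = 2.300000 - (-6.913000)/1.670000 = 6.439521
Iteration 2:
  f(6.439521) = 154.897921
  f'(6.439521) = 93.644207
  x_2 = 6.439521 - 154.897921/93.644207 = 4.785410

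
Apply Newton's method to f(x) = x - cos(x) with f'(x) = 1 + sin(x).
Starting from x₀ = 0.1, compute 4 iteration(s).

f(x) = x - cos(x)
f'(x) = 1 + sin(x)
x₀ = 0.1

Newton-Raphson formula: x_{n+1} = x_n - f(x_n)/f'(x_n)

Iteration 1:
  f(0.100000) = -0.895004
  f'(0.100000) = 1.099833
  x_1 = 0.100000 - (-0.895004)/1.099833 = 0.913763
Iteration 2:
  f(0.913763) = 0.302993
  f'(0.913763) = 1.791808
  x_2 = 0.913763 - 0.302993/1.791808 = 0.744664
Iteration 3:
  f(0.744664) = 0.009349
  f'(0.744664) = 1.677725
  x_3 = 0.744664 - 0.009349/1.677725 = 0.739092
Iteration 4:
  f(0.739092) = 0.000011
  f'(0.739092) = 1.673617
  x_4 = 0.739092 - 0.000011/1.673617 = 0.739085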